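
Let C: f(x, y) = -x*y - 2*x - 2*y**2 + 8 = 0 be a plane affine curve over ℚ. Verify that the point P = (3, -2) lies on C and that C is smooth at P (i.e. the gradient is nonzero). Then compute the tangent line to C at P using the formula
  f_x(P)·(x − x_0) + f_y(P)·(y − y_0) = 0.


Tangent line at P: 5*y + 10 = 0.

Step 1: f(3, -2) = 0, so P lies on C.
Step 2: partial derivatives
  f_x(x, y) = -y - 2, f_y(x, y) = -x - 4*y.
  f_x(P) = 0, f_y(P) = 5 (gradient nonzero, so P is smooth).
Step 3: tangent line at P: 0·(x − 3) + 5·(y − -2) = 0.
Expanding: 5*y + 10 = 0.


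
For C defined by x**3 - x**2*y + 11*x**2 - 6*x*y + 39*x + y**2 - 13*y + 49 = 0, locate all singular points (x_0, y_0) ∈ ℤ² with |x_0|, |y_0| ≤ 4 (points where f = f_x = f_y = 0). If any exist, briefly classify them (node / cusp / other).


Singular points: {(-3, 2)}; classification: cusp.

Compute partial derivatives:
  f_x = 3*x**2 - 2*x*y + 22*x - 6*y + 39.
  f_y = -x**2 - 6*x + 2*y - 13.
Scan x_0 ∈ {−4, ..., 4}. For each x_0, f_y(x_0, y) is a polynomial in y; find its integer roots y ∈ {−4, ..., 4}, then test f_x and f at those candidates.
  x = -4: f_y(-4, y) = 2*y - 5; no integer root y with |y| ≤ 4.
  x = -3: f_y(-3, y) = 2*y - 4; vanishes at y ∈ {2}. (-3, 2): f_x = 0, f = 0 — SINGULAR.
  x = -2: f_y(-2, y) = 2*y - 5; no integer root y with |y| ≤ 4.
  x = -1: f_y(-1, y) = 2*y - 8; vanishes at y ∈ {4}. (-1, 4): f_x = 4 ≠ 0.
  x = 0: f_y(0, y) = 2*y - 13; no integer root y with |y| ≤ 4.
  x = 1: f_y(1, y) = 2*y - 20; no integer root y with |y| ≤ 4.
  x = 2: f_y(2, y) = 2*y - 29; no integer root y with |y| ≤ 4.
  x = 3: f_y(3, y) = 2*y - 40; no integer root y with |y| ≤ 4.
  x = 4: f_y(4, y) = 2*y - 53; no integer root y with |y| ≤ 4.
Only singular point on the grid: (-3, 2).
Classify: substitute x = -3 + u, y = 2 + v and expand: f = u**3 - u**2*v + v**2.
No constant or linear terms (consistent with a singular point). Quadratic part: v**2. Cubic part: u**3 - u**2*v.
The quadratic part v**2 is a perfect square, so there is a single (double) tangent line v = 0, i.e. y = 2. Restricting the cubic part to that line (v = 0) leaves u**3 ≠ 0, so f is not divisible by v and the branch is v² ≈ -u**3 to lowest order — this is a cusp.
Classification: cusp.


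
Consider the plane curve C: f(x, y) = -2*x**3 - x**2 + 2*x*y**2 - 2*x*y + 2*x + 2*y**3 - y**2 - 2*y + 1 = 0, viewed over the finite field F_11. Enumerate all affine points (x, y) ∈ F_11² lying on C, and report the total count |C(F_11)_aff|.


Affine F_11-points: {(0, 1), (0, 6), (0, 10), (1, 0), (1, 8), (5, 0), (5, 3), (5, 9), (6, 5), (7, 10), (9, 10), (10, 0), (10, 7)}; count = 13.

For each of the 121 pairs (x, y) ∈ F_11², evaluate f(x, y) mod 11. Record the zeros.
  x = 0: [0↦1, 1↦0, 2↦9, 3↦7, 4↦6, 5↦7, 6↦0, 7↦8, 8↦10, 9↦7, 10↦0]  zeros at y ∈ {1, 6, 10}
  x = 1: [0↦0, 1↦10, 2↦1, 3↦7, 4↦7, 5↦2, 6↦4, 7↦3, 8↦0, 9↦7, 10↦3]  zeros at y ∈ {0, 8}
  x = 2: [0↦7, 1↦6, 2↦1, 3↦4, 4↦5, 5↦5, 6↦5, 7↦6, 8↦9, 9↦4, 10↦3]  zeros at y ∈ ∅
  x = 3: [0↦10, 1↦9, 2↦8, 3↦8, 4↦10, 5↦4, 6↦2, 7↦5, 8↦3, 9↦8, 10↦10]  zeros at y ∈ ∅
  x = 4: [0↦8, 1↦7, 2↦10, 3↦7, 4↦10, 5↦9, 6↦5, 7↦10, 8↦3, 9↦7, 10↦1]  zeros at y ∈ ∅
  x = 5: [0↦0, 1↦10, 2↦6, 3↦0, 4↦4, 5↦8, 6↦2, 7↦9, 8↦8, 9↦0, 10↦8]  zeros at y ∈ {0, 3, 9}
  x = 6: [0↦7, 1↦6, 2↦6, 3↦8, 4↦2, 5↦0, 6↦3, 7↦1, 8↦6, 9↦8, 10↦8]  zeros at y ∈ {5}
  x = 7: [0↦6, 1↦5, 2↦9, 3↦8, 4↦3, 5↦6, 6↦7, 7↦7, 8↦7, 9↦8, 10↦0]  zeros at y ∈ {10}
  x = 8: [0↦7, 1↦6, 2↦3, 3↦10, 4↦6, 5↦3, 6↦2, 7↦4, 8↦10, 9↦10, 10↦5]  zeros at y ∈ ∅
  x = 9: [0↦9, 1↦8, 2↦9, 3↦2, 4↦10, 5↦1, 6↦9, 7↦2, 8↦3, 9↦2, 10↦0]  zeros at y ∈ {10}
  x = 10: [0↦0, 1↦10, 2↦4, 3↦5, 4↦3, 5↦10, 6↦5, 7↦0, 8↦7, 9↦5, 10↦6]  zeros at y ∈ {0, 7}
Collecting zeros: affine points = {(0, 1), (0, 6), (0, 10), (1, 0), (1, 8), (5, 0), (5, 3), (5, 9), (6, 5), (7, 10), (9, 10), (10, 0), (10, 7)}.
Total count |C(F_11)_aff| = 13.


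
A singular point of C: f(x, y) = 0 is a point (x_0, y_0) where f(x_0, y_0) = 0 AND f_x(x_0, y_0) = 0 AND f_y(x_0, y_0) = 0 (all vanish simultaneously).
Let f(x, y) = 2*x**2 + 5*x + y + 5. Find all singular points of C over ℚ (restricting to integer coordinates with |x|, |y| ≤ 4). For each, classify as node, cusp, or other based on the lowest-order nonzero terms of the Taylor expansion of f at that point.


No singular points in the scanned grid; C is smooth there.

Compute partial derivatives:
  f_x = 4*x + 5.
  f_y = 1.
f_y = 1 is a nonzero constant, so f_y never vanishes: no point (x, y) can satisfy f = f_x = f_y = 0. In particular no (x, y) ∈ {−4, ..., 4}² is singular; the curve is smooth.


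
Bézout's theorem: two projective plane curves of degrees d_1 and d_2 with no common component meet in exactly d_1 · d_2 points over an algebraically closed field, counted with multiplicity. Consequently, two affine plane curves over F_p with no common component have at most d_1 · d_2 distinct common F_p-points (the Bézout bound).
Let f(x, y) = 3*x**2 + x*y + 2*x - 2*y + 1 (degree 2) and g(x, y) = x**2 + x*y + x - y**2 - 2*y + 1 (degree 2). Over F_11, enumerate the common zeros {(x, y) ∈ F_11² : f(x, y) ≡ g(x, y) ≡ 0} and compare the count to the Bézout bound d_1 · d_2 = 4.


Common zeros: {(3, 10)}; count = 1; Bézout bound = 4.

deg(f) = 2, deg(g) = 2, so Bézout bound = 4.
Scan x ∈ F_11. For each x, list the y ∈ F_11 with f(x, y) ≡ 0 and those with g(x, y) ≡ 0 (mod 11); the common zeros in that column are the intersection.
  x = 0: f ≡ 0 at y ∈ {6}; g ≡ 0 at y ∈ ∅; common: ∅.
  x = 1: f ≡ 0 at y ∈ {6}; g ≡ 0 at y ∈ ∅; common: ∅.
  x = 2: f ≡ 0 at y ∈ ∅; g ≡ 0 at y ∈ ∅; common: ∅.
  x = 3: f ≡ 0 at y ∈ {10}; g ≡ 0 at y ∈ {2, 10}; common: {10}.
  x = 4: f ≡ 0 at y ∈ {10}; g ≡ 0 at y ∈ {1}; common: ∅.
  x = 5: f ≡ 0 at y ∈ {8}; g ≡ 0 at y ∈ {1, 2}; common: ∅.
  x = 6: f ≡ 0 at y ∈ {0}; g ≡ 0 at y ∈ {7, 8}; common: ∅.
  x = 7: f ≡ 0 at y ∈ {5}; g ≡ 0 at y ∈ {8}; common: ∅.
  x = 8: f ≡ 0 at y ∈ {0}; g ≡ 0 at y ∈ {7, 10}; common: ∅.
  x = 9: f ≡ 0 at y ∈ {5}; g ≡ 0 at y ∈ ∅; common: ∅.
  x = 10: f ≡ 0 at y ∈ {8}; g ≡ 0 at y ∈ ∅; common: ∅.
Collecting: common zeros = {(3, 10)}, so the count is 1.
Comparison with the Bézout bound: 1 ≤ 4 = deg(f)·deg(g), as expected for curves with no common component (the affine F_11-count falls short of the bound because intersections may lie at infinity, over extension fields, or carry multiplicity).


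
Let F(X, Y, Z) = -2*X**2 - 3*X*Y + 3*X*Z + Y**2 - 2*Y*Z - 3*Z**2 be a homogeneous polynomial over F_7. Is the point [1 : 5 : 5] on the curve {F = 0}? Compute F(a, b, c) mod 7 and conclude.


F(1,5,5) ≡ 3 (mod 7); P is NOT on the curve.

Evaluate F(1, 5, 5) term-by-term (mod 7).
  -2*X**2 ↦ -2·1·1·1 = -2
  -3*X*Y ↦ -3·1·5·1 = -15
  3*X*Z ↦ 3·1·1·5 = 15
  Y**2 ↦ 1·1·25·1 = 25
  -2*Y*Z ↦ -2·1·5·5 = -50
  -3*Z**2 ↦ -3·1·1·25 = -75
Sum: F(1, 5, 5) = (-2) + (-15) + (15) + (25) + (-50) + (-75) = -102.
Reducing mod 7: -102 ≡ 3 (mod 7).
Since F(a, b, c) ≡ 3 ≠ 0 (mod 7), P does NOT lie on the curve.


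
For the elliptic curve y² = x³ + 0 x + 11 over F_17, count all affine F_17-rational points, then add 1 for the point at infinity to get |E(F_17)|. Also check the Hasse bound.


Affine points = {(2, 6), (2, 11), (3, 2), (3, 15), (5, 0), (8, 8), (8, 9), (9, 3), (9, 14), (10, 5), (10, 12), (11, 4), (11, 13), (13, 7), (13, 10), (14, 1), (14, 16)}; affine count = 17; |E(F_17)| = 18.

Discriminant check: Δ ∝ 4a³ + 27b² = 4·0³ + 27·11² = 4·0 + 27·121 ≡ 3 (mod 17). Nonzero ⇒ E is nonsingular.
For each x ∈ F_17, compute rhs = x³ + 0·x + 11 mod 17, then count y ∈ F_17 with y² ≡ rhs.
  x = 0: rhs = 11, matching y values: none (0 points).
  x = 1: rhs = 12, matching y values: none (0 points).
  x = 2: rhs = 2, matching y values: 6, 11 (2 points).
  x = 3: rhs = 4, matching y values: 2, 15 (2 points).
  x = 4: rhs = 7, matching y values: none (0 points).
  x = 5: rhs = 0, matching y values: 0 (1 points).
  x = 6: rhs = 6, matching y values: none (0 points).
  x = 7: rhs = 14, matching y values: none (0 points).
  x = 8: rhs = 13, matching y values: 8, 9 (2 points).
  x = 9: rhs = 9, matching y values: 3, 14 (2 points).
  x = 10: rhs = 8, matching y values: 5, 12 (2 points).
  x = 11: rhs = 16, matching y values: 4, 13 (2 points).
  x = 12: rhs = 5, matching y values: none (0 points).
  x = 13: rhs = 15, matching y values: 7, 10 (2 points).
  x = 14: rhs = 1, matching y values: 1, 16 (2 points).
  x = 15: rhs = 3, matching y values: none (0 points).
  x = 16: rhs = 10, matching y values: none (0 points).
Total affine count: 17.
Full point count |E(F_17)| = 17 + 1 = 18.
Hasse bound: |18 − (17+1)| = |0| = 0 ≤ 2√17 ≈ 8.2462 ✓.


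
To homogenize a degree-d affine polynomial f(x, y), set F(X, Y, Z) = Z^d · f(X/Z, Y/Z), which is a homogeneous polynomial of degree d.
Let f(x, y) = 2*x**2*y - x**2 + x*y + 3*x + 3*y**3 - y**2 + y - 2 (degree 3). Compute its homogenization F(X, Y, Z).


F(X, Y, Z) = 2*X**2*Y - X**2*Z + X*Y*Z + 3*X*Z**2 + 3*Y**3 - Y**2*Z + Y*Z**2 - 2*Z**3

deg(f) = 3.
Substitute x = X/Z, y = Y/Z into f, then multiply by Z^3.
  monomial 2·x^2·y^1 ↦ 2·X^2·Y^1·Z^0.
  monomial -1·x^2·y^0 ↦ -1·X^2·Y^0·Z^1.
  monomial 1·x^1·y^1 ↦ 1·X^1·Y^1·Z^1.
  monomial 3·x^1·y^0 ↦ 3·X^1·Y^0·Z^2.
  monomial 3·x^0·y^3 ↦ 3·X^0·Y^3·Z^0.
  monomial -1·x^0·y^2 ↦ -1·X^0·Y^2·Z^1.
  monomial 1·x^0·y^1 ↦ 1·X^0·Y^1·Z^2.
  monomial -2·x^0·y^0 ↦ -2·X^0·Y^0·Z^3.
Collecting: F(X, Y, Z) = 2*X**2*Y - X**2*Z + X*Y*Z + 3*X*Z**2 + 3*Y**3 - Y**2*Z + Y*Z**2 - 2*Z**3.


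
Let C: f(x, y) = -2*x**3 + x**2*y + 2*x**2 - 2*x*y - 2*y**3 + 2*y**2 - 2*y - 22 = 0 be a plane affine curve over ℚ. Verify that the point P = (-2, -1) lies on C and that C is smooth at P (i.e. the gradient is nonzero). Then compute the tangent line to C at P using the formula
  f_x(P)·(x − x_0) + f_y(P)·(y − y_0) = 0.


Tangent line at P: -26*x - 4*y - 56 = 0.

Step 1: f(-2, -1) = 0, so P lies on C.
Step 2: partial derivatives
  f_x(x, y) = -6*x**2 + 2*x*y + 4*x - 2*y, f_y(x, y) = x**2 - 2*x - 6*y**2 + 4*y - 2.
  f_x(P) = -26, f_y(P) = -4 (gradient nonzero, so P is smooth).
Step 3: tangent line at P: -26·(x − -2) + -4·(y − -1) = 0.
Expanding: -26*x - 4*y - 56 = 0.


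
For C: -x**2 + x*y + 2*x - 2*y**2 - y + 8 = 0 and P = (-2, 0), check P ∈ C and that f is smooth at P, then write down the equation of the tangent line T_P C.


Tangent line at P: 6*x - 3*y + 12 = 0.

Step 1: f(-2, 0) = 0, so P lies on C.
Step 2: partial derivatives
  f_x(x, y) = -2*x + y + 2, f_y(x, y) = x - 4*y - 1.
  f_x(P) = 6, f_y(P) = -3 (gradient nonzero, so P is smooth).
Step 3: tangent line at P: 6·(x − -2) + -3·(y − 0) = 0.
Expanding: 6*x - 3*y + 12 = 0.


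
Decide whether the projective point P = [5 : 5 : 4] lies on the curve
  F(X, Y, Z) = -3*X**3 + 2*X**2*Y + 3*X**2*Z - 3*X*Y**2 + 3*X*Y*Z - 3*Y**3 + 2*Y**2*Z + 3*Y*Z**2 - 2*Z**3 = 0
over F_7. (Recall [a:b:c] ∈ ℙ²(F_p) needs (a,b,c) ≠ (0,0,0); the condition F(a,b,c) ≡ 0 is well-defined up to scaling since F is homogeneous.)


F(5,5,4) ≡ 2 (mod 7); P is NOT on the curve.

Evaluate F(5, 5, 4) term-by-term (mod 7).
  -3*X**3 ↦ -3·125·1·1 = -375
  2*X**2*Y ↦ 2·25·5·1 = 250
  3*X**2*Z ↦ 3·25·1·4 = 300
  -3*X*Y**2 ↦ -3·5·25·1 = -375
  3*X*Y*Z ↦ 3·5·5·4 = 300
  -3*Y**3 ↦ -3·1·125·1 = -375
  2*Y**2*Z ↦ 2·1·25·4 = 200
  3*Y*Z**2 ↦ 3·1·5·16 = 240
  -2*Z**3 ↦ -2·1·1·64 = -128
Sum: F(5, 5, 4) = (-375) + (250) + (300) + (-375) + (300) + (-375) + (200) + (240) + (-128) = 37.
Reducing mod 7: 37 ≡ 2 (mod 7).
Since F(a, b, c) ≡ 2 ≠ 0 (mod 7), P does NOT lie on the curve.


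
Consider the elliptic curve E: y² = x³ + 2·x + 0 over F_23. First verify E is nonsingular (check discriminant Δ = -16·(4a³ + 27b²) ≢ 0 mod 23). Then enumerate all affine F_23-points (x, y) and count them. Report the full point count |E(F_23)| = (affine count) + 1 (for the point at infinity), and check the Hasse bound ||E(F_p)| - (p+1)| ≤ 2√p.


Affine points = {(0, 0), (1, 7), (1, 16), (2, 9), (2, 14), (4, 7), (4, 16), (7, 9), (7, 14), (10, 10), (10, 13), (12, 2), (12, 21), (14, 9), (14, 14), (15, 1), (15, 22), (17, 5), (17, 18), (18, 7), (18, 16), (20, 6), (20, 17)}; affine count = 23; |E(F_23)| = 24.

Discriminant check: Δ ∝ 4a³ + 27b² = 4·2³ + 27·0² = 4·8 + 27·0 ≡ 9 (mod 23). Nonzero ⇒ E is nonsingular.
For each x ∈ F_23, compute rhs = x³ + 2·x + 0 mod 23, then count y ∈ F_23 with y² ≡ rhs.
  x = 0: rhs = 0, matching y values: 0 (1 points).
  x = 1: rhs = 3, matching y values: 7, 16 (2 points).
  x = 2: rhs = 12, matching y values: 9, 14 (2 points).
  x = 3: rhs = 10, matching y values: none (0 points).
  x = 4: rhs = 3, matching y values: 7, 16 (2 points).
  x = 5: rhs = 20, matching y values: none (0 points).
  x = 6: rhs = 21, matching y values: none (0 points).
  x = 7: rhs = 12, matching y values: 9, 14 (2 points).
  x = 8: rhs = 22, matching y values: none (0 points).
  x = 9: rhs = 11, matching y values: none (0 points).
  x = 10: rhs = 8, matching y values: 10, 13 (2 points).
  x = 11: rhs = 19, matching y values: none (0 points).
  x = 12: rhs = 4, matching y values: 2, 21 (2 points).
  x = 13: rhs = 15, matching y values: none (0 points).
  x = 14: rhs = 12, matching y values: 9, 14 (2 points).
  x = 15: rhs = 1, matching y values: 1, 22 (2 points).
  x = 16: rhs = 11, matching y values: none (0 points).
  x = 17: rhs = 2, matching y values: 5, 18 (2 points).
  x = 18: rhs = 3, matching y values: 7, 16 (2 points).
  x = 19: rhs = 20, matching y values: none (0 points).
  x = 20: rhs = 13, matching y values: 6, 17 (2 points).
  x = 21: rhs = 11, matching y values: none (0 points).
  x = 22: rhs = 20, matching y values: none (0 points).
Total affine count: 23.
Full point count |E(F_23)| = 23 + 1 = 24.
Hasse bound: |24 − (23+1)| = |0| = 0 ≤ 2√23 ≈ 9.5917 ✓.


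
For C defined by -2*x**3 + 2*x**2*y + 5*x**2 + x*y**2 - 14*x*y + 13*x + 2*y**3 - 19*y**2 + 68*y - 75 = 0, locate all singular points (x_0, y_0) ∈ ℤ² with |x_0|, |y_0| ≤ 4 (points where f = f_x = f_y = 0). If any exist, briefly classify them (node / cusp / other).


Singular points: {(2, 3)}; classification: node.

Compute partial derivatives:
  f_x = -6*x**2 + 4*x*y + 10*x + y**2 - 14*y + 13.
  f_y = 2*x**2 + 2*x*y - 14*x + 6*y**2 - 38*y + 68.
Scan x_0 ∈ {−4, ..., 4}. For each x_0, f_y(x_0, y) is a polynomial in y; find its integer roots y ∈ {−4, ..., 4}, then test f_x and f at those candidates.
  x = -4: f_y(-4, y) = 6*y**2 - 46*y + 156; no integer root y with |y| ≤ 4.
  x = -3: f_y(-3, y) = 6*y**2 - 44*y + 128; no integer root y with |y| ≤ 4.
  x = -2: f_y(-2, y) = 6*y**2 - 42*y + 104; no integer root y with |y| ≤ 4.
  x = -1: f_y(-1, y) = 6*y**2 - 40*y + 84; no integer root y with |y| ≤ 4.
  x = 0: f_y(0, y) = 6*y**2 - 38*y + 68; no integer root y with |y| ≤ 4.
  x = 1: f_y(1, y) = 6*y**2 - 36*y + 56; no integer root y with |y| ≤ 4.
  x = 2: f_y(2, y) = 6*y**2 - 34*y + 48; vanishes at y ∈ {3}. (2, 3): f_x = 0, f = 0 — SINGULAR.
  x = 3: f_y(3, y) = 6*y**2 - 32*y + 44; no integer root y with |y| ≤ 4.
  x = 4: f_y(4, y) = 6*y**2 - 30*y + 44; no integer root y with |y| ≤ 4.
Only singular point on the grid: (2, 3).
Classify: substitute x = 2 + u, y = 3 + v and expand: f = -2*u**3 + 2*u**2*v - u**2 + u*v**2 + 2*v**3 + v**2.
No constant or linear terms (consistent with a singular point). Quadratic part: -u**2 + v**2. Cubic part: -2*u**3 + 2*u**2*v + u*v**2 + 2*v**3.
The quadratic part v**2 - u**2 = (v − u)(v + u) splits into two distinct linear factors, so there are two distinct tangent lines y − 3 = ±(x − 2) — this is a node (ordinary double point).
Classification: node.


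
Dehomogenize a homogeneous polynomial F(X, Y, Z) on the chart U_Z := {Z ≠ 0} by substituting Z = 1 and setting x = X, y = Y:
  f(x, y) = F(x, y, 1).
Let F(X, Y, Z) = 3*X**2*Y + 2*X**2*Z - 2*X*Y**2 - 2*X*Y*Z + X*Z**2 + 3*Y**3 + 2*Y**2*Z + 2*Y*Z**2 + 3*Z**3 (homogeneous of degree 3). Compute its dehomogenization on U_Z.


f(x, y) = 3*x**2*y + 2*x**2 - 2*x*y**2 - 2*x*y + x + 3*y**3 + 2*y**2 + 2*y + 3

On U_Z we set Z = 1. Each monomial c·X^i·Y^j·Z^k in F becomes c·x^i·y^j·1^k = c·x^i·y^j.
Substituting Z = 1: F(X, Y, 1) = 3*x**2*y + 2*x**2 - 2*x*y**2 - 2*x*y + x + 3*y**3 + 2*y**2 + 2*y + 3.
Note: deg(f) ≤ deg(F) = 3; strict inequality happens when F is divisible by Z (lost terms).


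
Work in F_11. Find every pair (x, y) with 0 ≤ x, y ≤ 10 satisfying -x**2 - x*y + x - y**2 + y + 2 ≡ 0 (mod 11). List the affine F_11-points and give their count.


Affine F_11-points: {(0, 2), (0, 10), (2, 0), (2, 10), (6, 8), (6, 9), (8, 6), (8, 9), (9, 6), (9, 8), (10, 0), (10, 2)}; count = 12.

For each of the 121 pairs (x, y) ∈ F_11², evaluate f(x, y) mod 11. Record the zeros.
  x = 0: [0↦2, 1↦2, 2↦0, 3↦7, 4↦1, 5↦4, 6↦5, 7↦4, 8↦1, 9↦7, 10↦0]  zeros at y ∈ {2, 10}
  x = 1: [0↦2, 1↦1, 2↦9, 3↦4, 4↦8, 5↦10, 6↦10, 7↦8, 8↦4, 9↦9, 10↦1]  zeros at y ∈ ∅
  x = 2: [0↦0, 1↦9, 2↦5, 3↦10, 4↦2, 5↦3, 6↦2, 7↦10, 8↦5, 9↦9, 10↦0]  zeros at y ∈ {0, 10}
  x = 3: [0↦7, 1↦4, 2↦10, 3↦3, 4↦5, 5↦5, 6↦3, 7↦10, 8↦4, 9↦7, 10↦8]  zeros at y ∈ ∅
  x = 4: [0↦1, 1↦8, 2↦2, 3↦5, 4↦6, 5↦5, 6↦2, 7↦8, 8↦1, 9↦3, 10↦3]  zeros at y ∈ ∅
  x = 5: [0↦4, 1↦10, 2↦3, 3↦5, 4↦5, 5↦3, 6↦10, 7↦4, 8↦7, 9↦8, 10↦7]  zeros at y ∈ ∅
  x = 6: [0↦5, 1↦10, 2↦2, 3↦3, 4↦2, 5↦10, 6↦5, 7↦9, 8↦0, 9↦0, 10↦9]  zeros at y ∈ {8, 9}
  x = 7: [0↦4, 1↦8, 2↦10, 3↦10, 4↦8, 5↦4, 6↦9, 7↦1, 8↦2, 9↦1, 10↦9]  zeros at y ∈ ∅
  x = 8: [0↦1, 1↦4, 2↦5, 3↦4, 4↦1, 5↦7, 6↦0, 7↦2, 8↦2, 9↦0, 10↦7]  zeros at y ∈ {6, 9}
  x = 9: [0↦7, 1↦9, 2↦9, 3↦7, 4↦3, 5↦8, 6↦0, 7↦1, 8↦0, 9↦8, 10↦3]  zeros at y ∈ {6, 8}
  x = 10: [0↦0, 1↦1, 2↦0, 3↦8, 4↦3, 5↦7, 6↦9, 7↦9, 8↦7, 9↦3, 10↦8]  zeros at y ∈ {0, 2}
Collecting zeros: affine points = {(0, 2), (0, 10), (2, 0), (2, 10), (6, 8), (6, 9), (8, 6), (8, 9), (9, 6), (9, 8), (10, 0), (10, 2)}.
Total count |C(F_11)_aff| = 12.


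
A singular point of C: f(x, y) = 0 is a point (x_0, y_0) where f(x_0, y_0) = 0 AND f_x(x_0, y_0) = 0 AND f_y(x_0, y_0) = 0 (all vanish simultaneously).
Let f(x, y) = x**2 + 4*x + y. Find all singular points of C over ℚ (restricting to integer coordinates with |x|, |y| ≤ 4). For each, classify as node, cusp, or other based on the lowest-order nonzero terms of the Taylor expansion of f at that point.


No singular points in the scanned grid; C is smooth there.

Compute partial derivatives:
  f_x = 2*x + 4.
  f_y = 1.
f_y = 1 is a nonzero constant, so f_y never vanishes: no point (x, y) can satisfy f = f_x = f_y = 0. In particular no (x, y) ∈ {−4, ..., 4}² is singular; the curve is smooth.


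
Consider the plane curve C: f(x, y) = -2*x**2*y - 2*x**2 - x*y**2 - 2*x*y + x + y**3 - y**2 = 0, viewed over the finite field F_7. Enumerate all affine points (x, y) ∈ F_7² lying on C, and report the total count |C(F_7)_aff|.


Affine F_7-points: {(0, 0), (0, 1), (1, 6), (2, 3), (3, 1), (4, 0), (5, 3)}; count = 7.

For each of the 49 pairs (x, y) ∈ F_7², evaluate f(x, y) mod 7. Record the zeros.
  x = 0: [0↦0, 1↦0, 2↦4, 3↦4, 4↦6, 5↦2, 6↦5]  zeros at y ∈ {0, 1}
  x = 1: [0↦6, 1↦1, 2↦5, 3↦3, 4↦1, 5↦5, 6↦0]  zeros at y ∈ {6}
  x = 2: [0↦1, 1↦1, 2↦1, 3↦0, 4↦4, 5↦5, 6↦2]  zeros at y ∈ {3}
  x = 3: [0↦6, 1↦0, 2↦6, 3↦2, 4↦1, 5↦2, 6↦4]  zeros at y ∈ {1}
  x = 4: [0↦0, 1↦5, 2↦6, 3↦2, 4↦6, 5↦3, 6↦6]  zeros at y ∈ {0}
  x = 5: [0↦4, 1↦2, 2↦1, 3↦0, 4↦5, 5↦1, 6↦1]  zeros at y ∈ {3}
  x = 6: [0↦4, 1↦5, 2↦5, 3↦3, 4↦5, 5↦3, 6↦3]  zeros at y ∈ ∅
Collecting zeros: affine points = {(0, 0), (0, 1), (1, 6), (2, 3), (3, 1), (4, 0), (5, 3)}.
Total count |C(F_7)_aff| = 7.


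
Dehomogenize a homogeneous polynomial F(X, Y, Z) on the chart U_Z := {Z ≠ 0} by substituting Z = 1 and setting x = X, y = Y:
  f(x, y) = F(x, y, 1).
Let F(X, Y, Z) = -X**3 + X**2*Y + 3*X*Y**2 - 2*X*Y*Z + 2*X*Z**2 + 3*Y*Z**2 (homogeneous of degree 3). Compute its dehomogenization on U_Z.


f(x, y) = -x**3 + x**2*y + 3*x*y**2 - 2*x*y + 2*x + 3*y

On U_Z we set Z = 1. Each monomial c·X^i·Y^j·Z^k in F becomes c·x^i·y^j·1^k = c·x^i·y^j.
Substituting Z = 1: F(X, Y, 1) = -x**3 + x**2*y + 3*x*y**2 - 2*x*y + 2*x + 3*y.
Note: deg(f) ≤ deg(F) = 3; strict inequality happens when F is divisible by Z (lost terms).


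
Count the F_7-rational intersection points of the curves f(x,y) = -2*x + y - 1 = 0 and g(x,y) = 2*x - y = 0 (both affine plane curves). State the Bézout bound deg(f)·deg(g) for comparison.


Common zeros: ∅; count = 0; Bézout bound = 1.

deg(f) = 1, deg(g) = 1, so Bézout bound = 1.
Scan x ∈ F_7. For each x, list the y ∈ F_7 with f(x, y) ≡ 0 and those with g(x, y) ≡ 0 (mod 7); the common zeros in that column are the intersection.
  x = 0: f ≡ 0 at y ∈ {1}; g ≡ 0 at y ∈ {0}; common: ∅.
  x = 1: f ≡ 0 at y ∈ {3}; g ≡ 0 at y ∈ {2}; common: ∅.
  x = 2: f ≡ 0 at y ∈ {5}; g ≡ 0 at y ∈ {4}; common: ∅.
  x = 3: f ≡ 0 at y ∈ {0}; g ≡ 0 at y ∈ {6}; common: ∅.
  x = 4: f ≡ 0 at y ∈ {2}; g ≡ 0 at y ∈ {1}; common: ∅.
  x = 5: f ≡ 0 at y ∈ {4}; g ≡ 0 at y ∈ {3}; common: ∅.
  x = 6: f ≡ 0 at y ∈ {6}; g ≡ 0 at y ∈ {5}; common: ∅.
Collecting: common zeros = ∅, so the count is 0.
Comparison with the Bézout bound: 0 ≤ 1 = deg(f)·deg(g), as expected for curves with no common component (the affine F_7-count falls short of the bound because intersections may lie at infinity, over extension fields, or carry multiplicity).


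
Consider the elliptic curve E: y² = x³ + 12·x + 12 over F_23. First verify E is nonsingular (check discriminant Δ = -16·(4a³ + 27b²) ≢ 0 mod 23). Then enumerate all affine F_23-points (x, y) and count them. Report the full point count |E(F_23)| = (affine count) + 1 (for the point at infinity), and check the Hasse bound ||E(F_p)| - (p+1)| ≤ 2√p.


Affine points = {(0, 9), (0, 14), (1, 5), (1, 18), (3, 11), (3, 12), (4, 3), (4, 20), (5, 6), (5, 17), (6, 1), (6, 22), (7, 5), (7, 18), (11, 7), (11, 16), (14, 7), (14, 16), (15, 5), (15, 18), (17, 0), (20, 8), (20, 15), (21, 7), (21, 16)}; affine count = 25; |E(F_23)| = 26.

Discriminant check: Δ ∝ 4a³ + 27b² = 4·12³ + 27·12² = 4·1728 + 27·144 ≡ 13 (mod 23). Nonzero ⇒ E is nonsingular.
For each x ∈ F_23, compute rhs = x³ + 12·x + 12 mod 23, then count y ∈ F_23 with y² ≡ rhs.
  x = 0: rhs = 12, matching y values: 9, 14 (2 points).
  x = 1: rhs = 2, matching y values: 5, 18 (2 points).
  x = 2: rhs = 21, matching y values: none (0 points).
  x = 3: rhs = 6, matching y values: 11, 12 (2 points).
  x = 4: rhs = 9, matching y values: 3, 20 (2 points).
  x = 5: rhs = 13, matching y values: 6, 17 (2 points).
  x = 6: rhs = 1, matching y values: 1, 22 (2 points).
  x = 7: rhs = 2, matching y values: 5, 18 (2 points).
  x = 8: rhs = 22, matching y values: none (0 points).
  x = 9: rhs = 21, matching y values: none (0 points).
  x = 10: rhs = 5, matching y values: none (0 points).
  x = 11: rhs = 3, matching y values: 7, 16 (2 points).
  x = 12: rhs = 21, matching y values: none (0 points).
  x = 13: rhs = 19, matching y values: none (0 points).
  x = 14: rhs = 3, matching y values: 7, 16 (2 points).
  x = 15: rhs = 2, matching y values: 5, 18 (2 points).
  x = 16: rhs = 22, matching y values: none (0 points).
  x = 17: rhs = 0, matching y values: 0 (1 points).
  x = 18: rhs = 11, matching y values: none (0 points).
  x = 19: rhs = 15, matching y values: none (0 points).
  x = 20: rhs = 18, matching y values: 8, 15 (2 points).
  x = 21: rhs = 3, matching y values: 7, 16 (2 points).
  x = 22: rhs = 22, matching y values: none (0 points).
Total affine count: 25.
Full point count |E(F_23)| = 25 + 1 = 26.
Hasse bound: |26 − (23+1)| = |2| = 2 ≤ 2√23 ≈ 9.5917 ✓.


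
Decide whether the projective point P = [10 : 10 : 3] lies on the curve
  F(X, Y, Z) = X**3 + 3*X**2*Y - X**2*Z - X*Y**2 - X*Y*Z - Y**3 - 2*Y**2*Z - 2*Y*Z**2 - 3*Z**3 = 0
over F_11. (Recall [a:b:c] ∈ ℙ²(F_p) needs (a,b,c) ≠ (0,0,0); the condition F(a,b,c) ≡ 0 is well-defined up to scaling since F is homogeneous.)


F(10,10,3) ≡ 0 (mod 11); P is on the curve.

Evaluate F(10, 10, 3) term-by-term (mod 11).
  X**3 ↦ 1·1000·1·1 = 1000
  3*X**2*Y ↦ 3·100·10·1 = 3000
  -X**2*Z ↦ -1·100·1·3 = -300
  -X*Y**2 ↦ -1·10·100·1 = -1000
  -X*Y*Z ↦ -1·10·10·3 = -300
  -Y**3 ↦ -1·1·1000·1 = -1000
  -2*Y**2*Z ↦ -2·1·100·3 = -600
  -2*Y*Z**2 ↦ -2·1·10·9 = -180
  -3*Z**3 ↦ -3·1·1·27 = -81
Sum: F(10, 10, 3) = (1000) + (3000) + (-300) + (-1000) + (-300) + (-1000) + (-600) + (-180) + (-81) = 539.
Reducing mod 11: 539 ≡ 0 (mod 11).
Since F(a, b, c) ≡ 0 (mod 11), P lies on the curve.


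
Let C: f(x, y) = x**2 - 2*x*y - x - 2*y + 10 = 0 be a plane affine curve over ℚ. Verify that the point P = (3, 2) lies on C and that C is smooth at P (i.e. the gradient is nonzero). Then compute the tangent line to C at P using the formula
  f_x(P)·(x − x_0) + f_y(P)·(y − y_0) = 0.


Tangent line at P: x - 8*y + 13 = 0.

Step 1: f(3, 2) = 0, so P lies on C.
Step 2: partial derivatives
  f_x(x, y) = 2*x - 2*y - 1, f_y(x, y) = -2*x - 2.
  f_x(P) = 1, f_y(P) = -8 (gradient nonzero, so P is smooth).
Step 3: tangent line at P: 1·(x − 3) + -8·(y − 2) = 0.
Expanding: x - 8*y + 13 = 0.


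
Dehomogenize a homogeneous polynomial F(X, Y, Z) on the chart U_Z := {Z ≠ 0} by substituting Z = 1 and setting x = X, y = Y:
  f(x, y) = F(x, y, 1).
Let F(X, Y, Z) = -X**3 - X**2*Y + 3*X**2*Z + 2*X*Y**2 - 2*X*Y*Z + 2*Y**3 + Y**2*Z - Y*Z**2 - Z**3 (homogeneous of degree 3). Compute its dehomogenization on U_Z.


f(x, y) = -x**3 - x**2*y + 3*x**2 + 2*x*y**2 - 2*x*y + 2*y**3 + y**2 - y - 1

On U_Z we set Z = 1. Each monomial c·X^i·Y^j·Z^k in F becomes c·x^i·y^j·1^k = c·x^i·y^j.
Substituting Z = 1: F(X, Y, 1) = -x**3 - x**2*y + 3*x**2 + 2*x*y**2 - 2*x*y + 2*y**3 + y**2 - y - 1.
Note: deg(f) ≤ deg(F) = 3; strict inequality happens when F is divisible by Z (lost terms).


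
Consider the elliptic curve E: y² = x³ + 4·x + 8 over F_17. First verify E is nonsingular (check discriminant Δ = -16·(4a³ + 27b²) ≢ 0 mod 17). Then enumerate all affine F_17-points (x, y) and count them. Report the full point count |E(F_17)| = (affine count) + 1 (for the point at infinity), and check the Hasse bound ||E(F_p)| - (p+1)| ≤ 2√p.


Affine points = {(0, 5), (0, 12), (1, 8), (1, 9), (3, 8), (3, 9), (5, 0), (8, 5), (8, 12), (9, 5), (9, 12), (12, 4), (12, 13), (13, 8), (13, 9), (15, 3), (15, 14)}; affine count = 17; |E(F_17)| = 18.

Discriminant check: Δ ∝ 4a³ + 27b² = 4·4³ + 27·8² = 4·64 + 27·64 ≡ 12 (mod 17). Nonzero ⇒ E is nonsingular.
For each x ∈ F_17, compute rhs = x³ + 4·x + 8 mod 17, then count y ∈ F_17 with y² ≡ rhs.
  x = 0: rhs = 8, matching y values: 5, 12 (2 points).
  x = 1: rhs = 13, matching y values: 8, 9 (2 points).
  x = 2: rhs = 7, matching y values: none (0 points).
  x = 3: rhs = 13, matching y values: 8, 9 (2 points).
  x = 4: rhs = 3, matching y values: none (0 points).
  x = 5: rhs = 0, matching y values: 0 (1 points).
  x = 6: rhs = 10, matching y values: none (0 points).
  x = 7: rhs = 5, matching y values: none (0 points).
  x = 8: rhs = 8, matching y values: 5, 12 (2 points).
  x = 9: rhs = 8, matching y values: 5, 12 (2 points).
  x = 10: rhs = 11, matching y values: none (0 points).
  x = 11: rhs = 6, matching y values: none (0 points).
  x = 12: rhs = 16, matching y values: 4, 13 (2 points).
  x = 13: rhs = 13, matching y values: 8, 9 (2 points).
  x = 14: rhs = 3, matching y values: none (0 points).
  x = 15: rhs = 9, matching y values: 3, 14 (2 points).
  x = 16: rhs = 3, matching y values: none (0 points).
Total affine count: 17.
Full point count |E(F_17)| = 17 + 1 = 18.
Hasse bound: |18 − (17+1)| = |0| = 0 ≤ 2√17 ≈ 8.2462 ✓.


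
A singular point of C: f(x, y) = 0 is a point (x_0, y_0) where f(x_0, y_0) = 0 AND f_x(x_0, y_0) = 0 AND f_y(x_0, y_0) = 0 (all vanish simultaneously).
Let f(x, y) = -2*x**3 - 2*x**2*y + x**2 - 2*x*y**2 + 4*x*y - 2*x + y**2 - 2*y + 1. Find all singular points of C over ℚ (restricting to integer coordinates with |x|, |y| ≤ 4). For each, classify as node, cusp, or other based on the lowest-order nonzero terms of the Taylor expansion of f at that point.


Singular points: {(0, 1)}; classification: node.

Compute partial derivatives:
  f_x = -6*x**2 - 4*x*y + 2*x - 2*y**2 + 4*y - 2.
  f_y = -2*x**2 - 4*x*y + 4*x + 2*y - 2.
Scan x_0 ∈ {−4, ..., 4}. For each x_0, f_y(x_0, y) is a polynomial in y; find its integer roots y ∈ {−4, ..., 4}, then test f_x and f at those candidates.
  x = -4: f_y(-4, y) = 18*y - 50; no integer root y with |y| ≤ 4.
  x = -3: f_y(-3, y) = 14*y - 32; no integer root y with |y| ≤ 4.
  x = -2: f_y(-2, y) = 10*y - 18; no integer root y with |y| ≤ 4.
  x = -1: f_y(-1, y) = 6*y - 8; no integer root y with |y| ≤ 4.
  x = 0: f_y(0, y) = 2*y - 2; vanishes at y ∈ {1}. (0, 1): f_x = 0, f = 0 — SINGULAR.
  x = 1: f_y(1, y) = -2*y; vanishes at y ∈ {0}. (1, 0): f_x = -6 ≠ 0.
  x = 2: f_y(2, y) = -6*y - 2; no integer root y with |y| ≤ 4.
  x = 3: f_y(3, y) = -10*y - 8; no integer root y with |y| ≤ 4.
  x = 4: f_y(4, y) = -14*y - 18; no integer root y with |y| ≤ 4.
Only singular point on the grid: (0, 1).
Classify: substitute x = 0 + u, y = 1 + v and expand: f = -2*u**3 - 2*u**2*v - u**2 - 2*u*v**2 + v**2.
No constant or linear terms (consistent with a singular point). Quadratic part: -u**2 + v**2. Cubic part: -2*u**3 - 2*u**2*v - 2*u*v**2.
The quadratic part v**2 - u**2 = (v − u)(v + u) splits into two distinct linear factors, so there are two distinct tangent lines y − 1 = ±(x − 0) — this is a node (ordinary double point).
Classification: node.


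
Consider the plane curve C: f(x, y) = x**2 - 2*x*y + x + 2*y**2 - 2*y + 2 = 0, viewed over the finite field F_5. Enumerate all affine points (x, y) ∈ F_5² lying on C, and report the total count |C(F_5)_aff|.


Affine F_5-points: {(1, 3), (1, 4), (4, 2), (4, 3)}; count = 4.

For each of the 25 pairs (x, y) ∈ F_5², evaluate f(x, y) mod 5. Record the zeros.
  x = 0: [0↦2, 1↦2, 2↦1, 3↦4, 4↦1]  zeros at y ∈ ∅
  x = 1: [0↦4, 1↦2, 2↦4, 3↦0, 4↦0]  zeros at y ∈ {3, 4}
  x = 2: [0↦3, 1↦4, 2↦4, 3↦3, 4↦1]  zeros at y ∈ ∅
  x = 3: [0↦4, 1↦3, 2↦1, 3↦3, 4↦4]  zeros at y ∈ ∅
  x = 4: [0↦2, 1↦4, 2↦0, 3↦0, 4↦4]  zeros at y ∈ {2, 3}
Collecting zeros: affine points = {(1, 3), (1, 4), (4, 2), (4, 3)}.
Total count |C(F_5)_aff| = 4.


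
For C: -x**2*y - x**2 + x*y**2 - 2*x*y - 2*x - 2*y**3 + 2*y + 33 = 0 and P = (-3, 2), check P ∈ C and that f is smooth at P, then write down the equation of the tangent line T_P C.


Tangent line at P: 16*x - 37*y + 122 = 0.

Step 1: f(-3, 2) = 0, so P lies on C.
Step 2: partial derivatives
  f_x(x, y) = -2*x*y - 2*x + y**2 - 2*y - 2, f_y(x, y) = -x**2 + 2*x*y - 2*x - 6*y**2 + 2.
  f_x(P) = 16, f_y(P) = -37 (gradient nonzero, so P is smooth).
Step 3: tangent line at P: 16·(x − -3) + -37·(y − 2) = 0.
Expanding: 16*x - 37*y + 122 = 0.


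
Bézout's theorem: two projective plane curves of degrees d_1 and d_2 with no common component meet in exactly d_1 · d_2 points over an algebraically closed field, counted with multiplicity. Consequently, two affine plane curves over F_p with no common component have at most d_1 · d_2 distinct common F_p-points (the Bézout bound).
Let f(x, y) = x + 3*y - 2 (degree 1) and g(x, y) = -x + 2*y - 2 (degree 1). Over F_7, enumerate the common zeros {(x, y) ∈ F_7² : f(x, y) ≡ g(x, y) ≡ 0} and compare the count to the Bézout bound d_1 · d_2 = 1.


Common zeros: {(1, 5)}; count = 1; Bézout bound = 1.

deg(f) = 1, deg(g) = 1, so Bézout bound = 1.
Scan x ∈ F_7. For each x, list the y ∈ F_7 with f(x, y) ≡ 0 and those with g(x, y) ≡ 0 (mod 7); the common zeros in that column are the intersection.
  x = 0: f ≡ 0 at y ∈ {3}; g ≡ 0 at y ∈ {1}; common: ∅.
  x = 1: f ≡ 0 at y ∈ {5}; g ≡ 0 at y ∈ {5}; common: {5}.
  x = 2: f ≡ 0 at y ∈ {0}; g ≡ 0 at y ∈ {2}; common: ∅.
  x = 3: f ≡ 0 at y ∈ {2}; g ≡ 0 at y ∈ {6}; common: ∅.
  x = 4: f ≡ 0 at y ∈ {4}; g ≡ 0 at y ∈ {3}; common: ∅.
  x = 5: f ≡ 0 at y ∈ {6}; g ≡ 0 at y ∈ {0}; common: ∅.
  x = 6: f ≡ 0 at y ∈ {1}; g ≡ 0 at y ∈ {4}; common: ∅.
Collecting: common zeros = {(1, 5)}, so the count is 1.
Comparison with the Bézout bound: 1 ≤ 1 = deg(f)·deg(g), as expected for curves with no common component (the bound is attained).


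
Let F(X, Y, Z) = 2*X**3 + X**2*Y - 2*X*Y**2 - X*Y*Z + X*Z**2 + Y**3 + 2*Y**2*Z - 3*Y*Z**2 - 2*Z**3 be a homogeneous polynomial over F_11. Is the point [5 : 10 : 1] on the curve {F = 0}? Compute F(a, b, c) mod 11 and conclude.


F(5,10,1) ≡ 7 (mod 11); P is NOT on the curve.

Evaluate F(5, 10, 1) term-by-term (mod 11).
  2*X**3 ↦ 2·125·1·1 = 250
  X**2*Y ↦ 1·25·10·1 = 250
  -2*X*Y**2 ↦ -2·5·100·1 = -1000
  -X*Y*Z ↦ -1·5·10·1 = -50
  X*Z**2 ↦ 1·5·1·1 = 5
  Y**3 ↦ 1·1·1000·1 = 1000
  2*Y**2*Z ↦ 2·1·100·1 = 200
  -3*Y*Z**2 ↦ -3·1·10·1 = -30
  -2*Z**3 ↦ -2·1·1·1 = -2
Sum: F(5, 10, 1) = (250) + (250) + (-1000) + (-50) + (5) + (1000) + (200) + (-30) + (-2) = 623.
Reducing mod 11: 623 ≡ 7 (mod 11).
Since F(a, b, c) ≡ 7 ≠ 0 (mod 11), P does NOT lie on the curve.


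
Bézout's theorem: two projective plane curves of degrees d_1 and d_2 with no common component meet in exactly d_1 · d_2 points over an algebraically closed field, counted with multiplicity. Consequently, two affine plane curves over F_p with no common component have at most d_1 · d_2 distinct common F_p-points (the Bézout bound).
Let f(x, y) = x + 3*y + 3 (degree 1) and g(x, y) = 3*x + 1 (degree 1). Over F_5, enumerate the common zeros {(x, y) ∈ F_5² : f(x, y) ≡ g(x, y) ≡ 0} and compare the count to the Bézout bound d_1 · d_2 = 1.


Common zeros: {(3, 3)}; count = 1; Bézout bound = 1.

deg(f) = 1, deg(g) = 1, so Bézout bound = 1.
Scan x ∈ F_5. For each x, list the y ∈ F_5 with f(x, y) ≡ 0 and those with g(x, y) ≡ 0 (mod 5); the common zeros in that column are the intersection.
  x = 0: f ≡ 0 at y ∈ {4}; g ≡ 0 at y ∈ ∅; common: ∅.
  x = 1: f ≡ 0 at y ∈ {2}; g ≡ 0 at y ∈ ∅; common: ∅.
  x = 2: f ≡ 0 at y ∈ {0}; g ≡ 0 at y ∈ ∅; common: ∅.
  x = 3: f ≡ 0 at y ∈ {3}; g ≡ 0 at y ∈ {0, 1, 2, 3, 4}; common: {3}.
  x = 4: f ≡ 0 at y ∈ {1}; g ≡ 0 at y ∈ ∅; common: ∅.
Collecting: common zeros = {(3, 3)}, so the count is 1.
Comparison with the Bézout bound: 1 ≤ 1 = deg(f)·deg(g), as expected for curves with no common component (the bound is attained).


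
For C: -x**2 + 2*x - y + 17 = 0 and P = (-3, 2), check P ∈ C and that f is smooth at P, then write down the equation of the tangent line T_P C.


Tangent line at P: 8*x - y + 26 = 0.

Step 1: f(-3, 2) = 0, so P lies on C.
Step 2: partial derivatives
  f_x(x, y) = 2 - 2*x, f_y(x, y) = -1.
  f_x(P) = 8, f_y(P) = -1 (gradient nonzero, so P is smooth).
Step 3: tangent line at P: 8·(x − -3) + -1·(y − 2) = 0.
Expanding: 8*x - y + 26 = 0.


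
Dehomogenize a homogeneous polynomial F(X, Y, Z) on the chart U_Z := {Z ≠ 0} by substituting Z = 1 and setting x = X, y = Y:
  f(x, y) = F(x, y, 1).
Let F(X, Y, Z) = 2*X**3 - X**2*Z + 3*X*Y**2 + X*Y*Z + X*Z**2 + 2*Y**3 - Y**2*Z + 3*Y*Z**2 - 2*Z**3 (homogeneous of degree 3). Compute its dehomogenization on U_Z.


f(x, y) = 2*x**3 - x**2 + 3*x*y**2 + x*y + x + 2*y**3 - y**2 + 3*y - 2

On U_Z we set Z = 1. Each monomial c·X^i·Y^j·Z^k in F becomes c·x^i·y^j·1^k = c·x^i·y^j.
Substituting Z = 1: F(X, Y, 1) = 2*x**3 - x**2 + 3*x*y**2 + x*y + x + 2*y**3 - y**2 + 3*y - 2.
Note: deg(f) ≤ deg(F) = 3; strict inequality happens when F is divisible by Z (lost terms).


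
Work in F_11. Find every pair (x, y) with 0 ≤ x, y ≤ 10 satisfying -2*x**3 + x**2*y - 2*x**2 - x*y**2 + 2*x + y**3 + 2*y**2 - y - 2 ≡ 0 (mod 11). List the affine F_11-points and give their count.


Affine F_11-points: {(0, 1), (0, 9), (0, 10), (1, 8), (2, 0), (4, 0), (5, 3), (5, 8), (6, 1), (8, 8), (9, 5), (10, 1), (10, 9)}; count = 13.

For each of the 121 pairs (x, y) ∈ F_11², evaluate f(x, y) mod 11. Record the zeros.
  x = 0: [0↦9, 1↦0, 2↦1, 3↦7, 4↦2, 5↦3, 6↦5, 7↦3, 8↦3, 9↦0, 10↦0]  zeros at y ∈ {1, 9, 10}
  x = 1: [0↦7, 1↦9, 2↦8, 3↦10, 4↦10, 5↦3, 6↦6, 7↦3, 8↦0, 9↦3, 10↦7]  zeros at y ∈ {8}
  x = 2: [0↦0, 1↦4, 2↦3, 3↦3, 4↦10, 5↦8, 6↦3, 7↦1, 8↦8, 9↦8, 10↦7]  zeros at y ∈ {0}
  x = 3: [0↦9, 1↦6, 2↦7, 3↦7, 4↦1, 5↦6, 6↦6, 7↦7, 8↦4, 9↦3, 10↦10]  zeros at y ∈ ∅
  x = 4: [0↦0, 1↦3, 2↦8, 3↦10, 4↦4, 5↦7, 6↦3, 7↦9, 8↦9, 9↦9, 10↦4]  zeros at y ∈ {0}
  x = 5: [0↦5, 1↦5, 2↦5, 3↦0, 4↦7, 5↦10, 6↦4, 7↦6, 8↦0, 9↦3, 10↦10]  zeros at y ∈ {3, 8}
  x = 6: [0↦1, 1↦0, 2↦8, 3↦9, 4↦9, 5↦3, 6↦8, 7↦8, 8↦9, 9↦6, 10↦5]  zeros at y ∈ {1}
  x = 7: [0↦9, 1↦9, 2↦5, 3↦3, 4↦9, 5↦7, 6↦3, 7↦3, 8↦2, 9↦6, 10↦10]  zeros at y ∈ ∅
  x = 8: [0↦6, 1↦9, 2↦6, 3↦3, 4↦6, 5↦10, 6↦10, 7↦1, 8↦0, 9↦2, 10↦2]  zeros at y ∈ {8}
  x = 9: [0↦2, 1↦10, 2↦10, 3↦8, 4↦10, 5↦0, 6↦6, 7↦1, 8↦2, 9↦4, 10↦2]  zeros at y ∈ {5}
  x = 10: [0↦7, 1↦0, 2↦5, 3↦6, 4↦9, 5↦9, 6↦1, 7↦2, 8↦7, 9↦0, 10↦9]  zeros at y ∈ {1, 9}
Collecting zeros: affine points = {(0, 1), (0, 9), (0, 10), (1, 8), (2, 0), (4, 0), (5, 3), (5, 8), (6, 1), (8, 8), (9, 5), (10, 1), (10, 9)}.
Total count |C(F_11)_aff| = 13.


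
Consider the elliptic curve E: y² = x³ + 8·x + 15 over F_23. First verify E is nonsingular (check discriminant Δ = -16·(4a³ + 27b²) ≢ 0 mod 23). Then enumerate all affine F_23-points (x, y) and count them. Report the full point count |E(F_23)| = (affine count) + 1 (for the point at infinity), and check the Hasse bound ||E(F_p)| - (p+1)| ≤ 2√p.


Affine points = {(1, 1), (1, 22), (2, 4), (2, 19), (6, 7), (6, 16), (7, 0), (8, 4), (8, 19), (11, 10), (11, 13), (13, 4), (13, 19), (17, 2), (17, 21), (22, 11), (22, 12)}; affine count = 17; |E(F_23)| = 18.

Discriminant check: Δ ∝ 4a³ + 27b² = 4·8³ + 27·15² = 4·512 + 27·225 ≡ 4 (mod 23). Nonzero ⇒ E is nonsingular.
For each x ∈ F_23, compute rhs = x³ + 8·x + 15 mod 23, then count y ∈ F_23 with y² ≡ rhs.
  x = 0: rhs = 15, matching y values: none (0 points).
  x = 1: rhs = 1, matching y values: 1, 22 (2 points).
  x = 2: rhs = 16, matching y values: 4, 19 (2 points).
  x = 3: rhs = 20, matching y values: none (0 points).
  x = 4: rhs = 19, matching y values: none (0 points).
  x = 5: rhs = 19, matching y values: none (0 points).
  x = 6: rhs = 3, matching y values: 7, 16 (2 points).
  x = 7: rhs = 0, matching y values: 0 (1 points).
  x = 8: rhs = 16, matching y values: 4, 19 (2 points).
  x = 9: rhs = 11, matching y values: none (0 points).
  x = 10: rhs = 14, matching y values: none (0 points).
  x = 11: rhs = 8, matching y values: 10, 13 (2 points).
  x = 12: rhs = 22, matching y values: none (0 points).
  x = 13: rhs = 16, matching y values: 4, 19 (2 points).
  x = 14: rhs = 19, matching y values: none (0 points).
  x = 15: rhs = 14, matching y values: none (0 points).
  x = 16: rhs = 7, matching y values: none (0 points).
  x = 17: rhs = 4, matching y values: 2, 21 (2 points).
  x = 18: rhs = 11, matching y values: none (0 points).
  x = 19: rhs = 11, matching y values: none (0 points).
  x = 20: rhs = 10, matching y values: none (0 points).
  x = 21: rhs = 14, matching y values: none (0 points).
  x = 22: rhs = 6, matching y values: 11, 12 (2 points).
Total affine count: 17.
Full point count |E(F_23)| = 17 + 1 = 18.
Hasse bound: |18 − (23+1)| = |-6| = 6 ≤ 2√23 ≈ 9.5917 ✓.
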